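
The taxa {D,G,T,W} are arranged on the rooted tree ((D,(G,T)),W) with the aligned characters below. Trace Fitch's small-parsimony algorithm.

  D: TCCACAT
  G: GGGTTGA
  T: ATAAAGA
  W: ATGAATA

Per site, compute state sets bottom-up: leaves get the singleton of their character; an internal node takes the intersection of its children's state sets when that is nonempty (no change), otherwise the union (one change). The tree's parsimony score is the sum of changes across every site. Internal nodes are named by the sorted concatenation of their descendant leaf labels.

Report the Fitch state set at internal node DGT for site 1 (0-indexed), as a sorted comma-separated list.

C,G,T

site 0, node GT: G={G} ∪ T={A} → {A,G} (+1)
site 0, node DGT: D={T} ∪ GT={A,G} → {A,G,T} (+1)
site 0, node DGTW: DGT={A,G,T} ∩ W={A} → {A} (+0)
site 1, node GT: G={G} ∪ T={T} → {G,T} (+1)
site 1, node DGT: D={C} ∪ GT={G,T} → {C,G,T} (+1)
site 1, node DGTW: DGT={C,G,T} ∩ W={T} → {T} (+0)
site 2, node GT: G={G} ∪ T={A} → {A,G} (+1)
site 2, node DGT: D={C} ∪ GT={A,G} → {A,C,G} (+1)
site 2, node DGTW: DGT={A,C,G} ∩ W={G} → {G} (+0)
site 3, node GT: G={T} ∪ T={A} → {A,T} (+1)
site 3, node DGT: D={A} ∩ GT={A,T} → {A} (+0)
site 3, node DGTW: DGT={A} ∩ W={A} → {A} (+0)
site 4, node GT: G={T} ∪ T={A} → {A,T} (+1)
site 4, node DGT: D={C} ∪ GT={A,T} → {A,C,T} (+1)
site 4, node DGTW: DGT={A,C,T} ∩ W={A} → {A} (+0)
site 5, node GT: G={G} ∩ T={G} → {G} (+0)
site 5, node DGT: D={A} ∪ GT={G} → {A,G} (+1)
site 5, node DGTW: DGT={A,G} ∪ W={T} → {A,G,T} (+1)
site 6, node GT: G={A} ∩ T={A} → {A} (+0)
site 6, node DGT: D={T} ∪ GT={A} → {A,T} (+1)
site 6, node DGTW: DGT={A,T} ∩ W={A} → {A} (+0)
per-site changes: [2, 2, 2, 1, 2, 2, 1]; total = 12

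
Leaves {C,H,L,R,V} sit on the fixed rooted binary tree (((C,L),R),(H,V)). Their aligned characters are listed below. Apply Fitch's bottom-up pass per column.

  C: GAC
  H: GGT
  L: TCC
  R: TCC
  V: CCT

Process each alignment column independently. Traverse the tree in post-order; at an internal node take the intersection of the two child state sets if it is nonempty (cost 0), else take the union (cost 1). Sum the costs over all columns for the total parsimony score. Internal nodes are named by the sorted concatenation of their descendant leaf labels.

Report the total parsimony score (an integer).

CL@0: {G} ∪ {T} = {G,T} (union, +1)
CLR@0: {G,T} ∩ {T} = {T} (intersection, +0)
HV@0: {G} ∪ {C} = {C,G} (union, +1)
CHLRV@0: {T} ∪ {C,G} = {C,G,T} (union, +1)
CL@1: {A} ∪ {C} = {A,C} (union, +1)
CLR@1: {A,C} ∩ {C} = {C} (intersection, +0)
HV@1: {G} ∪ {C} = {C,G} (union, +1)
CHLRV@1: {C} ∩ {C,G} = {C} (intersection, +0)
CL@2: {C} ∩ {C} = {C} (intersection, +0)
CLR@2: {C} ∩ {C} = {C} (intersection, +0)
HV@2: {T} ∩ {T} = {T} (intersection, +0)
CHLRV@2: {C} ∪ {T} = {C,T} (union, +1)
per-site changes: [3, 2, 1]; total = 6

6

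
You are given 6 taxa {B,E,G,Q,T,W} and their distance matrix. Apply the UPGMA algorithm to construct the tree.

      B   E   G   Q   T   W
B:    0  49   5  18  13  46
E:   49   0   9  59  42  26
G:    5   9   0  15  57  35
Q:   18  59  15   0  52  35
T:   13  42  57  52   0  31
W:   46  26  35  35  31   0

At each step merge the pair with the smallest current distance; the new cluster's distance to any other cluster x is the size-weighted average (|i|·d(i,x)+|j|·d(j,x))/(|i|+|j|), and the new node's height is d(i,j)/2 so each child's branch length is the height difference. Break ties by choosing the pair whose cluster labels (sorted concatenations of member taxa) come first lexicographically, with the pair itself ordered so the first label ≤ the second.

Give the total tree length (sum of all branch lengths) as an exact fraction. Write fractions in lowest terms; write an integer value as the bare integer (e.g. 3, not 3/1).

step 1: merge (B,G) at d=5; branch lengths B→5/2, G→5/2; new cluster BG
  updated: d(BG,E)=29, d(BG,Q)=33/2, d(BG,T)=35, d(BG,W)=81/2
step 2: merge (BG,Q) at d=33/2; branch lengths BG→23/4, Q→33/4; new cluster BGQ
  updated: d(BGQ,E)=39, d(BGQ,T)=122/3, d(BGQ,W)=116/3
step 3: merge (E,W) at d=26; branch lengths E→13, W→13; new cluster EW
  updated: d(BGQ,EW)=233/6, d(EW,T)=73/2
step 4: merge (EW,T) at d=73/2; branch lengths EW→21/4, T→73/4; new cluster ETW
  updated: d(BGQ,ETW)=355/9
step 5: merge (BGQ,ETW) at d=355/9; branch lengths BGQ→413/36, ETW→53/36; new cluster BEGQTW
final tree: (((B:5/2,G:5/2):23/4,Q:33/4):413/36,((E:13,W:13):21/4,T:73/4):53/36)
total length: 733/9

733/9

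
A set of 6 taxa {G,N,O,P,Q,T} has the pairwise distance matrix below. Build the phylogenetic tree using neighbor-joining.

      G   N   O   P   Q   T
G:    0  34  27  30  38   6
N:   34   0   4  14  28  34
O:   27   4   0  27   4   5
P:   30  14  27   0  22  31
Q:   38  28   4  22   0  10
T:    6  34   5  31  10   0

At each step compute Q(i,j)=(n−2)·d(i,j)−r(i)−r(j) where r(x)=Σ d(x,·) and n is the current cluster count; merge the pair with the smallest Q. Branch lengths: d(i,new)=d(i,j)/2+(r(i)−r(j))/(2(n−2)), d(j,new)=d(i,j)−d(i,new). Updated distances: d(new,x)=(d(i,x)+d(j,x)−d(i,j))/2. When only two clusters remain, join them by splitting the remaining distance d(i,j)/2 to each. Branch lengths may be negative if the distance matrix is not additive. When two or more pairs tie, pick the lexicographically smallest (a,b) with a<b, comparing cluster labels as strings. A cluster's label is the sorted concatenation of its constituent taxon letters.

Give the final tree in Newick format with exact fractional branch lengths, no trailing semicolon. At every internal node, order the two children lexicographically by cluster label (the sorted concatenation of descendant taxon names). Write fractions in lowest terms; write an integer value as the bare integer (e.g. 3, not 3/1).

step 1: merge (G,T) at d=6, Q=-197; branch lengths G→73/8, T→-25/8; new cluster GT
  updated: d(GT,N)=31, d(GT,O)=13, d(GT,P)=55/2, d(GT,Q)=21
step 2: merge (N,P) at d=14, Q=-251/2; branch lengths N→19/4, P→37/4; new cluster NP
  updated: d(GT,NP)=89/4, d(NP,O)=17/2, d(NP,Q)=18
step 3: merge (GT,NP) at d=89/4, Q=-121/2; branch lengths GT→13, NP→37/4; new cluster GNPT
  updated: d(GNPT,O)=-3/8, d(GNPT,Q)=67/8
step 4: merge (GNPT,O) at d=-3/8, Q=-12; branch lengths GNPT→2, O→-19/8; new cluster GNOPT
  updated: d(GNOPT,Q)=51/8
step 5: merge (GNOPT,Q) at d=51/8; branch lengths GNOPT→51/16, Q→51/16; new cluster GNOPQT
final tree: ((((G:73/8,T:-25/8):13,(N:19/4,P:37/4):37/4):2,O:-19/8):51/16,Q:51/16)
total length: 193/4

((((G:73/8,T:-25/8):13,(N:19/4,P:37/4):37/4):2,O:-19/8):51/16,Q:51/16)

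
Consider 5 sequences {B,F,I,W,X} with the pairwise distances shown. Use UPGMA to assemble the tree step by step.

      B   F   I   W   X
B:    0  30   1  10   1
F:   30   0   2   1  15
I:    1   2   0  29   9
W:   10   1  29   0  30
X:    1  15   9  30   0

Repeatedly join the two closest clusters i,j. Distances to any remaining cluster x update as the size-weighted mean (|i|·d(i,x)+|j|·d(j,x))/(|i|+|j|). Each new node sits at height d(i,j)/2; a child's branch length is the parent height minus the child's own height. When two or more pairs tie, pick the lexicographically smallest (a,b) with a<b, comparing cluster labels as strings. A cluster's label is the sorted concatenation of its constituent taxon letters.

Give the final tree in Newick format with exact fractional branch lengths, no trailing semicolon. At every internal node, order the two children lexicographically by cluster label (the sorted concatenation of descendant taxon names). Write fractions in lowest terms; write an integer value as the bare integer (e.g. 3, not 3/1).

(((B:1/2,I:1/2):2,X:5/2):43/6,(F:1/2,W:1/2):55/6)

iteration 1: select B,I (d=1); attach at lengths (1/2, 1/2); label the merged cluster BI
  updated: d(BI,F)=16, d(BI,W)=39/2, d(BI,X)=5
iteration 2: select F,W (d=1); attach at lengths (1/2, 1/2); label the merged cluster FW
  updated: d(BI,FW)=71/4, d(FW,X)=45/2
iteration 3: select BI,X (d=5); attach at lengths (2, 5/2); label the merged cluster BIX
  updated: d(BIX,FW)=58/3
iteration 4: select BIX,FW (d=58/3); attach at lengths (43/6, 55/6); label the merged cluster BFIWX
final tree: (((B:1/2,I:1/2):2,X:5/2):43/6,(F:1/2,W:1/2):55/6)
total length: 137/6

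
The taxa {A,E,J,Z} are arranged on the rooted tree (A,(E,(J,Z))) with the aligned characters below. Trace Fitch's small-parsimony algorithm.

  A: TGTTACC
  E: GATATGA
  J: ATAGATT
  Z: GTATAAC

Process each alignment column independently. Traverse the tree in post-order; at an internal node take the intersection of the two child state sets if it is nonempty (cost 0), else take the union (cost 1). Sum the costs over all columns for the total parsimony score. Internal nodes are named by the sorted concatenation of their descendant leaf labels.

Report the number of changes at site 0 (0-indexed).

2

site 0, node JZ: J={A} ∪ Z={G} → {A,G} (+1)
site 0, node EJZ: E={G} ∩ JZ={A,G} → {G} (+0)
site 0, node AEJZ: A={T} ∪ EJZ={G} → {G,T} (+1)
site 1, node JZ: J={T} ∩ Z={T} → {T} (+0)
site 1, node EJZ: E={A} ∪ JZ={T} → {A,T} (+1)
site 1, node AEJZ: A={G} ∪ EJZ={A,T} → {A,G,T} (+1)
site 2, node JZ: J={A} ∩ Z={A} → {A} (+0)
site 2, node EJZ: E={T} ∪ JZ={A} → {A,T} (+1)
site 2, node AEJZ: A={T} ∩ EJZ={A,T} → {T} (+0)
site 3, node JZ: J={G} ∪ Z={T} → {G,T} (+1)
site 3, node EJZ: E={A} ∪ JZ={G,T} → {A,G,T} (+1)
site 3, node AEJZ: A={T} ∩ EJZ={A,G,T} → {T} (+0)
site 4, node JZ: J={A} ∩ Z={A} → {A} (+0)
site 4, node EJZ: E={T} ∪ JZ={A} → {A,T} (+1)
site 4, node AEJZ: A={A} ∩ EJZ={A,T} → {A} (+0)
site 5, node JZ: J={T} ∪ Z={A} → {A,T} (+1)
site 5, node EJZ: E={G} ∪ JZ={A,T} → {A,G,T} (+1)
site 5, node AEJZ: A={C} ∪ EJZ={A,G,T} → {A,C,G,T} (+1)
site 6, node JZ: J={T} ∪ Z={C} → {C,T} (+1)
site 6, node EJZ: E={A} ∪ JZ={C,T} → {A,C,T} (+1)
site 6, node AEJZ: A={C} ∩ EJZ={A,C,T} → {C} (+0)
per-site changes: [2, 2, 1, 2, 1, 3, 2]; total = 13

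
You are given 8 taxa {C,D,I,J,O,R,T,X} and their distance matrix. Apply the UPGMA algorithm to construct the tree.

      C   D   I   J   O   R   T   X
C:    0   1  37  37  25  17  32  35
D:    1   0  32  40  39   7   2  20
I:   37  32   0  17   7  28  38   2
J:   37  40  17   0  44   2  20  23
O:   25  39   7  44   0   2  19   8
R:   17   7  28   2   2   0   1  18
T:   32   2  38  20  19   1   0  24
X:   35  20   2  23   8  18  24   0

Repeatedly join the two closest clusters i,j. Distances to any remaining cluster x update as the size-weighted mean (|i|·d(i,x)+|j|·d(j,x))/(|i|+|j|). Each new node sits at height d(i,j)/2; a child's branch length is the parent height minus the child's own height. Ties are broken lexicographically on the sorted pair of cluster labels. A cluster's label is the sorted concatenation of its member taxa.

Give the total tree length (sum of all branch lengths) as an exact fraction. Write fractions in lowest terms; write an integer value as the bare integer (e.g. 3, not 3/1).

step 1: merge (C,D) at d=1; branch lengths C→1/2, D→1/2; new cluster CD
  updated: d(CD,I)=69/2, d(CD,J)=77/2, d(CD,O)=32, d(CD,R)=12, d(CD,T)=17, d(CD,X)=55/2
step 2: merge (R,T) at d=1; branch lengths R→1/2, T→1/2; new cluster RT
  updated: d(CD,RT)=29/2, d(I,RT)=33, d(J,RT)=11, d(O,RT)=21/2, d(RT,X)=21
step 3: merge (I,X) at d=2; branch lengths I→1, X→1; new cluster IX
  updated: d(CD,IX)=31, d(IX,J)=20, d(IX,O)=15/2, d(IX,RT)=27
step 4: merge (IX,O) at d=15/2; branch lengths IX→11/4, O→15/4; new cluster IOX
  updated: d(CD,IOX)=94/3, d(IOX,J)=28, d(IOX,RT)=43/2
step 5: merge (J,RT) at d=11; branch lengths J→11/2, RT→5; new cluster JRT
  updated: d(CD,JRT)=45/2, d(IOX,JRT)=71/3
step 6: merge (CD,JRT) at d=45/2; branch lengths CD→43/4, JRT→23/4; new cluster CDJRT
  updated: d(CDJRT,IOX)=401/15
step 7: merge (CDJRT,IOX) at d=401/15; branch lengths CDJRT→127/60, IOX→577/60; new cluster CDIJORTX
final tree: (((C:1/2,D:1/2):43/4,(J:11/2,(R:1/2,T:1/2):5):23/4):127/60,((I:1,X:1):11/4,O:15/4):577/60)
total length: 1477/30

1477/30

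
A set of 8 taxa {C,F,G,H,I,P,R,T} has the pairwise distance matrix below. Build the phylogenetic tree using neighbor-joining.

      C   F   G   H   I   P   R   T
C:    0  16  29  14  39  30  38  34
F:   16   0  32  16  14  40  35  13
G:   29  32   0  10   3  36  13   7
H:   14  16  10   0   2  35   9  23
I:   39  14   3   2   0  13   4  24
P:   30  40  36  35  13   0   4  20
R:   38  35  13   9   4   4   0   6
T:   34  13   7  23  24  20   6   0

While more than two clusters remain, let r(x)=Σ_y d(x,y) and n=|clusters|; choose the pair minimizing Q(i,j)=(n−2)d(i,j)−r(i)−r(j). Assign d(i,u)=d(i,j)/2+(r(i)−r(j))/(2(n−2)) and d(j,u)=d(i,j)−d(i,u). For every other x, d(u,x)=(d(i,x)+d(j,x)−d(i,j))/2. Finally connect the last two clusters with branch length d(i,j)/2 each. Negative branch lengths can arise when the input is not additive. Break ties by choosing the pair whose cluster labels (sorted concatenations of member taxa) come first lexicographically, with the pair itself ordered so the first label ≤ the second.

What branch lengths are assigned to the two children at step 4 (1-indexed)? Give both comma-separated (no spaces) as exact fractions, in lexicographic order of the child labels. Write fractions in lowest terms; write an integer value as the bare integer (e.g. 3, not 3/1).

277/48,251/48

iteration 1: select C,F (d=16, Q=-270); attach at lengths (65/6, 31/6); label the merged cluster CF
  updated: d(CF,G)=45/2, d(CF,H)=7, d(CF,I)=37/2, d(CF,P)=27, d(CF,R)=57/2, d(CF,T)=31/2
iteration 2: select P,R (d=4, Q=-359/2); attach at lengths (181/20, -101/20); label the merged cluster PR
  updated: d(CF,PR)=103/4, d(G,PR)=45/2, d(H,PR)=20, d(I,PR)=13/2, d(PR,T)=11
iteration 3: select CF,H (d=7, Q=-493/4); attach at lengths (221/32, 3/32); label the merged cluster CFH
  updated: d(CFH,G)=51/4, d(CFH,I)=27/4, d(CFH,PR)=155/8, d(CFH,T)=63/4
iteration 4: select PR,T (d=11, Q=-673/8); attach at lengths (277/48, 251/48); label the merged cluster PRT
  updated: d(CFH,PRT)=193/16, d(G,PRT)=37/4, d(I,PRT)=39/4
iteration 5: select CFH,PRT (d=193/16, Q=-77/2); attach at lengths (197/32, 189/32); label the merged cluster CFHPRT
  updated: d(CFHPRT,G)=159/32, d(CFHPRT,I)=71/32
iteration 6: select CFHPRT,G (d=159/32, Q=-163/16); attach at lengths (67/32, 23/8); label the merged cluster CFGHPRT
  updated: d(CFGHPRT,I)=1/8
iteration 7: select CFGHPRT,I (d=1/8); attach at lengths (1/16, 1/16); label the merged cluster CFGHIPRT
final tree: (((((C:65/6,F:31/6):221/32,H:3/32):197/32,((P:181/20,R:-101/20):277/48,T:251/48):189/32):67/32,G:23/8):1/16,I:1/16)
total length: 1765/32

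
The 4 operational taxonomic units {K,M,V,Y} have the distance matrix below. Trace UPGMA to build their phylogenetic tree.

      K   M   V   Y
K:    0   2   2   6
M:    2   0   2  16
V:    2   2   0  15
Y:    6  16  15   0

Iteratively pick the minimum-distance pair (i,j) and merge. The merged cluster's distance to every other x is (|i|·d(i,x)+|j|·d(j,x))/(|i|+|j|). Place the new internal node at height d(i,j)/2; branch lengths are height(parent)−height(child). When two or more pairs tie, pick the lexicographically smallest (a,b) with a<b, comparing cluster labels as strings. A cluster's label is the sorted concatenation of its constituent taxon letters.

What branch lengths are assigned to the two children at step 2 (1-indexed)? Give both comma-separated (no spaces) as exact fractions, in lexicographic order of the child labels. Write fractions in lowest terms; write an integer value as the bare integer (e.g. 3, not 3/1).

iteration 1: select K,M (d=2); attach at lengths (1, 1); label the merged cluster KM
  updated: d(KM,V)=2, d(KM,Y)=11
iteration 2: select KM,V (d=2); attach at lengths (0, 1); label the merged cluster KMV
  updated: d(KMV,Y)=37/3
iteration 3: select KMV,Y (d=37/3); attach at lengths (31/6, 37/6); label the merged cluster KMVY
final tree: (((K:1,M:1):0,V:1):31/6,Y:37/6)
total length: 43/3

0,1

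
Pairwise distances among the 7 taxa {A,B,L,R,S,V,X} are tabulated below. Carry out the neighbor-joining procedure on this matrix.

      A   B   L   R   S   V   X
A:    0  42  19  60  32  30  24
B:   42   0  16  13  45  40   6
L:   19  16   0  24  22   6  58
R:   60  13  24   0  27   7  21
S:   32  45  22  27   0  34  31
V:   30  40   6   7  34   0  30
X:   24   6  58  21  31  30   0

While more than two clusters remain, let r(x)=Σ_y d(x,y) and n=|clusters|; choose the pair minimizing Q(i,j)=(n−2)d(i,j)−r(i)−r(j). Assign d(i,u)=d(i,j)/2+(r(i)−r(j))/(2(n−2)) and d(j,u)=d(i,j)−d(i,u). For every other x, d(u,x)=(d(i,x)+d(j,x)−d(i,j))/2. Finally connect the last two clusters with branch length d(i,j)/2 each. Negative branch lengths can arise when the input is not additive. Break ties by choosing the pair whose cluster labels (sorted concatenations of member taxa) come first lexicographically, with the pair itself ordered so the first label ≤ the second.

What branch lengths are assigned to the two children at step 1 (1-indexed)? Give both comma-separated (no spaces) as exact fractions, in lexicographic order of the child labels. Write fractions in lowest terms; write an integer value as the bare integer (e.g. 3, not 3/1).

11/5,19/5

1. join B+X (d=6, Q=-302) ⇒ BX; edges |B|=11/5, |X|=19/5
  updated: d(A,BX)=30, d(BX,L)=34, d(BX,R)=14, d(BX,S)=35, d(BX,V)=32
2. join BX+R (d=14, Q=-221) ⇒ BRX; edges |BX|=69/8, |R|=43/8
  updated: d(A,BRX)=38, d(BRX,L)=22, d(BRX,S)=24, d(BRX,V)=25/2
3. join BRX+V (d=25/2, Q=-283/2) ⇒ BRVX; edges |BRX|=103/12, |V|=47/12
  updated: d(A,BRVX)=111/4, d(BRVX,L)=31/4, d(BRVX,S)=91/4
4. join A+S (d=32, Q=-183/2) ⇒ AS; edges |A|=33/2, |S|=31/2
  updated: d(AS,BRVX)=37/4, d(AS,L)=9/2
5. join AS+BRVX (d=37/4, Q=-43/2) ⇒ ABRSVX; edges |AS|=3, |BRVX|=25/4
  updated: d(ABRSVX,L)=3/2
6. join ABRSVX+L (d=3/2) ⇒ ABLRSVX; edges |ABRSVX|=3/4, |L|=3/4
final tree: (((A:33/2,S:31/2):3,(((B:11/5,X:19/5):69/8,R:43/8):103/12,V:47/12):25/4):3/4,L:3/4)
total length: 301/4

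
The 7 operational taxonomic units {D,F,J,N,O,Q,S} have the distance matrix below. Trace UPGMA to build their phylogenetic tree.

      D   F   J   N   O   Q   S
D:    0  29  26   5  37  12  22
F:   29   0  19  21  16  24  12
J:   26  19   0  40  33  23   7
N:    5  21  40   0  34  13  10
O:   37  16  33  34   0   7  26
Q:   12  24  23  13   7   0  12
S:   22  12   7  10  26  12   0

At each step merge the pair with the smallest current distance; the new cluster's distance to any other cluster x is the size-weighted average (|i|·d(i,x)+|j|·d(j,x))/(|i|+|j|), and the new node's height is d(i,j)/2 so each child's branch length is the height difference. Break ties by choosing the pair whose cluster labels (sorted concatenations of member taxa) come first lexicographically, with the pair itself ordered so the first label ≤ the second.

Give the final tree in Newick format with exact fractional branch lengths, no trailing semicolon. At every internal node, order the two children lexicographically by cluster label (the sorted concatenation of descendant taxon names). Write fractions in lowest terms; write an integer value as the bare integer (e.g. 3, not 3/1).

((D:5/2,N:5/2):97/10,((F:31/4,(J:7/2,S:7/2):17/4):41/12,(O:7/2,Q:7/2):23/3):31/30)

iteration 1: select D,N (d=5); attach at lengths (5/2, 5/2); label the merged cluster DN
  updated: d(DN,F)=25, d(DN,J)=33, d(DN,O)=71/2, d(DN,Q)=25/2, d(DN,S)=16
iteration 2: select J,S (d=7); attach at lengths (7/2, 7/2); label the merged cluster JS
  updated: d(DN,JS)=49/2, d(F,JS)=31/2, d(JS,O)=59/2, d(JS,Q)=35/2
iteration 3: select O,Q (d=7); attach at lengths (7/2, 7/2); label the merged cluster OQ
  updated: d(DN,OQ)=24, d(F,OQ)=20, d(JS,OQ)=47/2
iteration 4: select F,JS (d=31/2); attach at lengths (31/4, 17/4); label the merged cluster FJS
  updated: d(DN,FJS)=74/3, d(FJS,OQ)=67/3
iteration 5: select FJS,OQ (d=67/3); attach at lengths (41/12, 23/3); label the merged cluster FJOQS
  updated: d(DN,FJOQS)=122/5
iteration 6: select DN,FJOQS (d=122/5); attach at lengths (97/10, 31/30); label the merged cluster DFJNOQS
final tree: ((D:5/2,N:5/2):97/10,((F:31/4,(J:7/2,S:7/2):17/4):41/12,(O:7/2,Q:7/2):23/3):31/30)
total length: 3169/60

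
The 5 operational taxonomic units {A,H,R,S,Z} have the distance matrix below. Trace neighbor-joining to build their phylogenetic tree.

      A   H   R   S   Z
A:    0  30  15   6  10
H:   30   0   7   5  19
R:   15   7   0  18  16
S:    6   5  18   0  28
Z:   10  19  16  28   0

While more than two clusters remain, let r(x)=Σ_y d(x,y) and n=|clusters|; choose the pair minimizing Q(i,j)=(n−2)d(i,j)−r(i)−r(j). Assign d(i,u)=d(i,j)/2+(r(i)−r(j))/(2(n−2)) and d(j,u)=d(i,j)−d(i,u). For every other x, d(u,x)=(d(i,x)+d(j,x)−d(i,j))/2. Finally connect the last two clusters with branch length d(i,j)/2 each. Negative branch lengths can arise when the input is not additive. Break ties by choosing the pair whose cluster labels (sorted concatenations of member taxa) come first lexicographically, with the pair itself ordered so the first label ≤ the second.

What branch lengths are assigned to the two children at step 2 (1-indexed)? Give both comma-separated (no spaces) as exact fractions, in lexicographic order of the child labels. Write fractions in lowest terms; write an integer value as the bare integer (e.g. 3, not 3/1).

55/8,29/8

step 1: merge (A,Z) at d=10, Q=-104; branch lengths A→3, Z→7; new cluster AZ
  updated: d(AZ,H)=39/2, d(AZ,R)=21/2, d(AZ,S)=12
step 2: merge (AZ,R) at d=21/2, Q=-113/2; branch lengths AZ→55/8, R→29/8; new cluster ARZ
  updated: d(ARZ,H)=8, d(ARZ,S)=39/4
step 3: merge (ARZ,H) at d=8, Q=-91/4; branch lengths ARZ→51/8, H→13/8; new cluster AHRZ
  updated: d(AHRZ,S)=27/8
step 4: merge (AHRZ,S) at d=27/8; branch lengths AHRZ→27/16, S→27/16; new cluster AHRSZ
final tree: ((((A:3,Z:7):55/8,R:29/8):51/8,H:13/8):27/16,S:27/16)
total length: 255/8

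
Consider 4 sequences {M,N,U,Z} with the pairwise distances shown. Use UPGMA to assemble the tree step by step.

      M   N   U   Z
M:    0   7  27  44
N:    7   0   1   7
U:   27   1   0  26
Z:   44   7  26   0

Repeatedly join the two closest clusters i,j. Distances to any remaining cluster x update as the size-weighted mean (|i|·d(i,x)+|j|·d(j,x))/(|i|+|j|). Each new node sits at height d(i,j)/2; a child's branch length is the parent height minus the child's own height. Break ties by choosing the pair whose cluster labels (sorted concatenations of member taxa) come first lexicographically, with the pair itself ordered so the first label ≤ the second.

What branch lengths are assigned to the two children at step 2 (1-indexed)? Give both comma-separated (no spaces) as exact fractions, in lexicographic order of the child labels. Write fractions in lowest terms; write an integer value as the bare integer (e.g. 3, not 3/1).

31/4,33/4

step 1: merge (N,U) at d=1; branch lengths N→1/2, U→1/2; new cluster NU
  updated: d(M,NU)=17, d(NU,Z)=33/2
step 2: merge (NU,Z) at d=33/2; branch lengths NU→31/4, Z→33/4; new cluster NUZ
  updated: d(M,NUZ)=26
step 3: merge (M,NUZ) at d=26; branch lengths M→13, NUZ→19/4; new cluster MNUZ
final tree: (M:13,((N:1/2,U:1/2):31/4,Z:33/4):19/4)
total length: 139/4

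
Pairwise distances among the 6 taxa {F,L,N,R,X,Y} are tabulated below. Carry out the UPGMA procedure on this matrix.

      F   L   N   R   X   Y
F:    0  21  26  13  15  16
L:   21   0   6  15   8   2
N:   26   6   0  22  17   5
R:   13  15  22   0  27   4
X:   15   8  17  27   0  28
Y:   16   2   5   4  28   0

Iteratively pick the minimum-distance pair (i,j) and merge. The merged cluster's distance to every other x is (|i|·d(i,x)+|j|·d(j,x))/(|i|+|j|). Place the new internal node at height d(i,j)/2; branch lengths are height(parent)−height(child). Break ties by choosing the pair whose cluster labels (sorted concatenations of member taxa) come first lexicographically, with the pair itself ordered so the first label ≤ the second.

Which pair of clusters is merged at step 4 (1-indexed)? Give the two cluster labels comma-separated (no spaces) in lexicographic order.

FR,LNY

1. join L+Y (d=2) ⇒ LY; edges |L|=1, |Y|=1
  updated: d(F,LY)=37/2, d(LY,N)=11/2, d(LY,R)=19/2, d(LY,X)=18
2. join LY+N (d=11/2) ⇒ LNY; edges |LY|=7/4, |N|=11/4
  updated: d(F,LNY)=21, d(LNY,R)=41/3, d(LNY,X)=53/3
3. join F+R (d=13) ⇒ FR; edges |F|=13/2, |R|=13/2
  updated: d(FR,LNY)=52/3, d(FR,X)=21
4. join FR+LNY (d=52/3) ⇒ FLNRY; edges |FR|=13/6, |LNY|=71/12
  updated: d(FLNRY,X)=19
5. join FLNRY+X (d=19) ⇒ FLNRXY; edges |FLNRY|=5/6, |X|=19/2
final tree: (((F:13/2,R:13/2):13/6,((L:1,Y:1):7/4,N:11/4):71/12):5/6,X:19/2)
total length: 455/12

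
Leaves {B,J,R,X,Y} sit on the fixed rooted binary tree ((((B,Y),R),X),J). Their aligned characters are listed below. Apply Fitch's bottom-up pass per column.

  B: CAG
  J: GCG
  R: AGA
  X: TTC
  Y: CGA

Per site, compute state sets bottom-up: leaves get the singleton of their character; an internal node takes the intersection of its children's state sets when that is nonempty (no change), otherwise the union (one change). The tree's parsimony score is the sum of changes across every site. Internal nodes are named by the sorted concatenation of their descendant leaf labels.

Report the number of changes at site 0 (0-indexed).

3

site 0, node BY: B={C} ∩ Y={C} → {C} (+0)
site 0, node BRY: BY={C} ∪ R={A} → {A,C} (+1)
site 0, node BRXY: BRY={A,C} ∪ X={T} → {A,C,T} (+1)
site 0, node BJRXY: BRXY={A,C,T} ∪ J={G} → {A,C,G,T} (+1)
site 1, node BY: B={A} ∪ Y={G} → {A,G} (+1)
site 1, node BRY: BY={A,G} ∩ R={G} → {G} (+0)
site 1, node BRXY: BRY={G} ∪ X={T} → {G,T} (+1)
site 1, node BJRXY: BRXY={G,T} ∪ J={C} → {C,G,T} (+1)
site 2, node BY: B={G} ∪ Y={A} → {A,G} (+1)
site 2, node BRY: BY={A,G} ∩ R={A} → {A} (+0)
site 2, node BRXY: BRY={A} ∪ X={C} → {A,C} (+1)
site 2, node BJRXY: BRXY={A,C} ∪ J={G} → {A,C,G} (+1)
per-site changes: [3, 3, 3]; total = 9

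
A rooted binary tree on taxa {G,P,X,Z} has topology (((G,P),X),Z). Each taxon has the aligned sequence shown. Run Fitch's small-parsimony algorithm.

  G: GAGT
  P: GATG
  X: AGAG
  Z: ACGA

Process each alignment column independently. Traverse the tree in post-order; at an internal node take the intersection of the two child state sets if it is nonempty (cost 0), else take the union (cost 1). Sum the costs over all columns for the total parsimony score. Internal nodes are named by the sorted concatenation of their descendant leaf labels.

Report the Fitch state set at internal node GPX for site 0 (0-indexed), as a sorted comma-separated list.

GP@0: {G} ∩ {G} = {G} (intersection, +0)
GPX@0: {G} ∪ {A} = {A,G} (union, +1)
GPXZ@0: {A,G} ∩ {A} = {A} (intersection, +0)
GP@1: {A} ∩ {A} = {A} (intersection, +0)
GPX@1: {A} ∪ {G} = {A,G} (union, +1)
GPXZ@1: {A,G} ∪ {C} = {A,C,G} (union, +1)
GP@2: {G} ∪ {T} = {G,T} (union, +1)
GPX@2: {G,T} ∪ {A} = {A,G,T} (union, +1)
GPXZ@2: {A,G,T} ∩ {G} = {G} (intersection, +0)
GP@3: {T} ∪ {G} = {G,T} (union, +1)
GPX@3: {G,T} ∩ {G} = {G} (intersection, +0)
GPXZ@3: {G} ∪ {A} = {A,G} (union, +1)
per-site changes: [1, 2, 2, 2]; total = 7

A,G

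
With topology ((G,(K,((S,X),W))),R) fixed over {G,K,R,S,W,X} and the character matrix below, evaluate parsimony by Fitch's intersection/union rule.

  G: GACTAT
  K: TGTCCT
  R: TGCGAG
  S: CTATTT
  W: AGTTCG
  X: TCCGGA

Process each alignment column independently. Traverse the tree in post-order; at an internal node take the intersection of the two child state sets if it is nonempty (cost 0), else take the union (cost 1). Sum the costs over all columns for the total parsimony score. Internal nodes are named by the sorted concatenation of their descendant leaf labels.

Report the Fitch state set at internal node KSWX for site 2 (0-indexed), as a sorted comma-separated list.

T

[col 0] SX: children S:{C}, X:{T} ∪→ {C,T}; cost 1
[col 0] SWX: children SX:{C,T}, W:{A} ∪→ {A,C,T}; cost 1
[col 0] KSWX: children K:{T}, SWX:{A,C,T} ∩→ {T}; cost 0
[col 0] GKSWX: children G:{G}, KSWX:{T} ∪→ {G,T}; cost 1
[col 0] GKRSWX: children GKSWX:{G,T}, R:{T} ∩→ {T}; cost 0
[col 1] SX: children S:{T}, X:{C} ∪→ {C,T}; cost 1
[col 1] SWX: children SX:{C,T}, W:{G} ∪→ {C,G,T}; cost 1
[col 1] KSWX: children K:{G}, SWX:{C,G,T} ∩→ {G}; cost 0
[col 1] GKSWX: children G:{A}, KSWX:{G} ∪→ {A,G}; cost 1
[col 1] GKRSWX: children GKSWX:{A,G}, R:{G} ∩→ {G}; cost 0
[col 2] SX: children S:{A}, X:{C} ∪→ {A,C}; cost 1
[col 2] SWX: children SX:{A,C}, W:{T} ∪→ {A,C,T}; cost 1
[col 2] KSWX: children K:{T}, SWX:{A,C,T} ∩→ {T}; cost 0
[col 2] GKSWX: children G:{C}, KSWX:{T} ∪→ {C,T}; cost 1
[col 2] GKRSWX: children GKSWX:{C,T}, R:{C} ∩→ {C}; cost 0
[col 3] SX: children S:{T}, X:{G} ∪→ {G,T}; cost 1
[col 3] SWX: children SX:{G,T}, W:{T} ∩→ {T}; cost 0
[col 3] KSWX: children K:{C}, SWX:{T} ∪→ {C,T}; cost 1
[col 3] GKSWX: children G:{T}, KSWX:{C,T} ∩→ {T}; cost 0
[col 3] GKRSWX: children GKSWX:{T}, R:{G} ∪→ {G,T}; cost 1
[col 4] SX: children S:{T}, X:{G} ∪→ {G,T}; cost 1
[col 4] SWX: children SX:{G,T}, W:{C} ∪→ {C,G,T}; cost 1
[col 4] KSWX: children K:{C}, SWX:{C,G,T} ∩→ {C}; cost 0
[col 4] GKSWX: children G:{A}, KSWX:{C} ∪→ {A,C}; cost 1
[col 4] GKRSWX: children GKSWX:{A,C}, R:{A} ∩→ {A}; cost 0
[col 5] SX: children S:{T}, X:{A} ∪→ {A,T}; cost 1
[col 5] SWX: children SX:{A,T}, W:{G} ∪→ {A,G,T}; cost 1
[col 5] KSWX: children K:{T}, SWX:{A,G,T} ∩→ {T}; cost 0
[col 5] GKSWX: children G:{T}, KSWX:{T} ∩→ {T}; cost 0
[col 5] GKRSWX: children GKSWX:{T}, R:{G} ∪→ {G,T}; cost 1
per-site changes: [3, 3, 3, 3, 3, 3]; total = 18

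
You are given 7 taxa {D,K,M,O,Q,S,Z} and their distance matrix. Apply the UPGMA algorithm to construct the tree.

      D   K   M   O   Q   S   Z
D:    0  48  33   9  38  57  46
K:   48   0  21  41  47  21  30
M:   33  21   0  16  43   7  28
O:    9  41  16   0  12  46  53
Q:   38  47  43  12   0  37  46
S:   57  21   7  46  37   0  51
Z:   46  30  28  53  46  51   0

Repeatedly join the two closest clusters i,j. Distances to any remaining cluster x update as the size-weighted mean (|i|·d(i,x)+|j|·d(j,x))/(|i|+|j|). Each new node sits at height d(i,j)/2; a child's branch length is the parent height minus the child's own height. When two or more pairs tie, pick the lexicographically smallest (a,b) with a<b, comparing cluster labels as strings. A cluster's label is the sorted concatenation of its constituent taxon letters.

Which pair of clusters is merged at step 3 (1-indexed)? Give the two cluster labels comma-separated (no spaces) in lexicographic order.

1. join M+S (d=7) ⇒ MS; edges |M|=7/2, |S|=7/2
  updated: d(D,MS)=45, d(K,MS)=21, d(MS,O)=31, d(MS,Q)=40, d(MS,Z)=79/2
2. join D+O (d=9) ⇒ DO; edges |D|=9/2, |O|=9/2
  updated: d(DO,K)=89/2, d(DO,MS)=38, d(DO,Q)=25, d(DO,Z)=99/2
3. join K+MS (d=21) ⇒ KMS; edges |K|=21/2, |MS|=7
  updated: d(DO,KMS)=241/6, d(KMS,Q)=127/3, d(KMS,Z)=109/3
4. join DO+Q (d=25) ⇒ DOQ; edges |DO|=8, |Q|=25/2
  updated: d(DOQ,KMS)=368/9, d(DOQ,Z)=145/3
5. join KMS+Z (d=109/3) ⇒ KMSZ; edges |KMS|=23/3, |Z|=109/6
  updated: d(DOQ,KMSZ)=171/4
6. join DOQ+KMSZ (d=171/4) ⇒ DKMOQSZ; edges |DOQ|=71/8, |KMSZ|=77/24
final tree: (((D:9/2,O:9/2):8,Q:25/2):71/8,((K:21/2,(M:7/2,S:7/2):7):23/3,Z:109/6):77/24)
total length: 1103/12

K,MS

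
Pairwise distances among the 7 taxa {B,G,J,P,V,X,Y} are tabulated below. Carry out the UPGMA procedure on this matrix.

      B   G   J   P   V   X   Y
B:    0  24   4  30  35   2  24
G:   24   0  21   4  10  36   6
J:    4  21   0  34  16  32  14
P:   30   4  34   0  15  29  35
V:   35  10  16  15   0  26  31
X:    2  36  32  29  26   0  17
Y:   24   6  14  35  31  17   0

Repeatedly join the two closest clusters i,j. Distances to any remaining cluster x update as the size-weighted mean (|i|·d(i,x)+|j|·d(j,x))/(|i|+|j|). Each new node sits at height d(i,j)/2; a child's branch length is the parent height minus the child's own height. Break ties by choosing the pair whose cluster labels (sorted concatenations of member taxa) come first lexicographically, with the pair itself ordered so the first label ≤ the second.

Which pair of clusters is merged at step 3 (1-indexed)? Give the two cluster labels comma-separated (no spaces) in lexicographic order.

step 1: merge (B,X) at d=2; branch lengths B→1, X→1; new cluster BX
  updated: d(BX,G)=30, d(BX,J)=18, d(BX,P)=59/2, d(BX,V)=61/2, d(BX,Y)=41/2
step 2: merge (G,P) at d=4; branch lengths G→2, P→2; new cluster GP
  updated: d(BX,GP)=119/4, d(GP,J)=55/2, d(GP,V)=25/2, d(GP,Y)=41/2
step 3: merge (GP,V) at d=25/2; branch lengths GP→17/4, V→25/4; new cluster GPV
  updated: d(BX,GPV)=30, d(GPV,J)=71/3, d(GPV,Y)=24
step 4: merge (J,Y) at d=14; branch lengths J→7, Y→7; new cluster JY
  updated: d(BX,JY)=77/4, d(GPV,JY)=143/6
step 5: merge (BX,JY) at d=77/4; branch lengths BX→69/8, JY→21/8; new cluster BJXY
  updated: d(BJXY,GPV)=323/12
step 6: merge (BJXY,GPV) at d=323/12; branch lengths BJXY→23/6, GPV→173/24; new cluster BGJPVXY
final tree: (((B:1,X:1):69/8,(J:7,Y:7):21/8):23/6,((G:2,P:2):17/4,V:25/4):173/24)
total length: 1267/24

GP,V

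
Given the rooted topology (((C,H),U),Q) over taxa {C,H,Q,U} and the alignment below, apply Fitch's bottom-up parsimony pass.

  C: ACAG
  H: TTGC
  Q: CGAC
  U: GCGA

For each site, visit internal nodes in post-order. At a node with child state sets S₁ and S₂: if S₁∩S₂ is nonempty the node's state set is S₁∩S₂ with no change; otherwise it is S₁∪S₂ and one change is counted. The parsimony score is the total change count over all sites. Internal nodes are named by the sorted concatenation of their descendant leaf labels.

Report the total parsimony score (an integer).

9

CH@0: {A} ∪ {T} = {A,T} (union, +1)
CHU@0: {A,T} ∪ {G} = {A,G,T} (union, +1)
CHQU@0: {A,G,T} ∪ {C} = {A,C,G,T} (union, +1)
CH@1: {C} ∪ {T} = {C,T} (union, +1)
CHU@1: {C,T} ∩ {C} = {C} (intersection, +0)
CHQU@1: {C} ∪ {G} = {C,G} (union, +1)
CH@2: {A} ∪ {G} = {A,G} (union, +1)
CHU@2: {A,G} ∩ {G} = {G} (intersection, +0)
CHQU@2: {G} ∪ {A} = {A,G} (union, +1)
CH@3: {G} ∪ {C} = {C,G} (union, +1)
CHU@3: {C,G} ∪ {A} = {A,C,G} (union, +1)
CHQU@3: {A,C,G} ∩ {C} = {C} (intersection, +0)
per-site changes: [3, 2, 2, 2]; total = 9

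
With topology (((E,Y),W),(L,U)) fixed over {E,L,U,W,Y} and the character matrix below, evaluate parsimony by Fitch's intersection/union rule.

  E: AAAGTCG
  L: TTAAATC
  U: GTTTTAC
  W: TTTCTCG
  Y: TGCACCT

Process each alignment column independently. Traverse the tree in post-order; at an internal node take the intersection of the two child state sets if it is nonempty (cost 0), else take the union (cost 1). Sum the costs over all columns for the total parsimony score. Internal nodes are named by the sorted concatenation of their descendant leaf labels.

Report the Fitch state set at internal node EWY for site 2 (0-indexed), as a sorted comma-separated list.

[col 0] EY: children E:{A}, Y:{T} ∪→ {A,T}; cost 1
[col 0] EWY: children EY:{A,T}, W:{T} ∩→ {T}; cost 0
[col 0] LU: children L:{T}, U:{G} ∪→ {G,T}; cost 1
[col 0] ELUWY: children EWY:{T}, LU:{G,T} ∩→ {T}; cost 0
[col 1] EY: children E:{A}, Y:{G} ∪→ {A,G}; cost 1
[col 1] EWY: children EY:{A,G}, W:{T} ∪→ {A,G,T}; cost 1
[col 1] LU: children L:{T}, U:{T} ∩→ {T}; cost 0
[col 1] ELUWY: children EWY:{A,G,T}, LU:{T} ∩→ {T}; cost 0
[col 2] EY: children E:{A}, Y:{C} ∪→ {A,C}; cost 1
[col 2] EWY: children EY:{A,C}, W:{T} ∪→ {A,C,T}; cost 1
[col 2] LU: children L:{A}, U:{T} ∪→ {A,T}; cost 1
[col 2] ELUWY: children EWY:{A,C,T}, LU:{A,T} ∩→ {A,T}; cost 0
[col 3] EY: children E:{G}, Y:{A} ∪→ {A,G}; cost 1
[col 3] EWY: children EY:{A,G}, W:{C} ∪→ {A,C,G}; cost 1
[col 3] LU: children L:{A}, U:{T} ∪→ {A,T}; cost 1
[col 3] ELUWY: children EWY:{A,C,G}, LU:{A,T} ∩→ {A}; cost 0
[col 4] EY: children E:{T}, Y:{C} ∪→ {C,T}; cost 1
[col 4] EWY: children EY:{C,T}, W:{T} ∩→ {T}; cost 0
[col 4] LU: children L:{A}, U:{T} ∪→ {A,T}; cost 1
[col 4] ELUWY: children EWY:{T}, LU:{A,T} ∩→ {T}; cost 0
[col 5] EY: children E:{C}, Y:{C} ∩→ {C}; cost 0
[col 5] EWY: children EY:{C}, W:{C} ∩→ {C}; cost 0
[col 5] LU: children L:{T}, U:{A} ∪→ {A,T}; cost 1
[col 5] ELUWY: children EWY:{C}, LU:{A,T} ∪→ {A,C,T}; cost 1
[col 6] EY: children E:{G}, Y:{T} ∪→ {G,T}; cost 1
[col 6] EWY: children EY:{G,T}, W:{G} ∩→ {G}; cost 0
[col 6] LU: children L:{C}, U:{C} ∩→ {C}; cost 0
[col 6] ELUWY: children EWY:{G}, LU:{C} ∪→ {C,G}; cost 1
per-site changes: [2, 2, 3, 3, 2, 2, 2]; total = 16

A,C,T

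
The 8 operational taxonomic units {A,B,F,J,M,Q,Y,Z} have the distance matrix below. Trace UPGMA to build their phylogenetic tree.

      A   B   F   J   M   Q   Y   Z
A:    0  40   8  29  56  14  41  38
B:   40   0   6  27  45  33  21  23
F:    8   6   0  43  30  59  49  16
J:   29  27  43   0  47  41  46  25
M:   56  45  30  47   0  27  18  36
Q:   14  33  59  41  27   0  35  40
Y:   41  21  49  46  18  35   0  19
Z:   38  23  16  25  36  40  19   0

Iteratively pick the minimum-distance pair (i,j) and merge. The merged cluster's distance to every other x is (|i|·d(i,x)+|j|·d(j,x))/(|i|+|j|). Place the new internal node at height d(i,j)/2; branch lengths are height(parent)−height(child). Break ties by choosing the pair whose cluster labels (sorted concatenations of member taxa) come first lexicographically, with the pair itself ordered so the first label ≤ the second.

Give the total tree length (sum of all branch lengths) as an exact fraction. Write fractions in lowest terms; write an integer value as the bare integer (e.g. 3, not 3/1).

401/4

step 1: merge (B,F) at d=6; branch lengths B→3, F→3; new cluster BF
  updated: d(A,BF)=24, d(BF,J)=35, d(BF,M)=75/2, d(BF,Q)=46, d(BF,Y)=35, d(BF,Z)=39/2
step 2: merge (A,Q) at d=14; branch lengths A→7, Q→7; new cluster AQ
  updated: d(AQ,BF)=35, d(AQ,J)=35, d(AQ,M)=83/2, d(AQ,Y)=38, d(AQ,Z)=39
step 3: merge (M,Y) at d=18; branch lengths M→9, Y→9; new cluster MY
  updated: d(AQ,MY)=159/4, d(BF,MY)=145/4, d(J,MY)=93/2, d(MY,Z)=55/2
step 4: merge (BF,Z) at d=39/2; branch lengths BF→27/4, Z→39/4; new cluster BFZ
  updated: d(AQ,BFZ)=109/3, d(BFZ,J)=95/3, d(BFZ,MY)=100/3
step 5: merge (BFZ,J) at d=95/3; branch lengths BFZ→73/12, J→95/6; new cluster BFJZ
  updated: d(AQ,BFJZ)=36, d(BFJZ,MY)=293/8
step 6: merge (AQ,BFJZ) at d=36; branch lengths AQ→11, BFJZ→13/6; new cluster ABFJQZ
  updated: d(ABFJQZ,MY)=113/3
step 7: merge (ABFJQZ,MY) at d=113/3; branch lengths ABFJQZ→5/6, MY→59/6; new cluster ABFJMQYZ
final tree: (((A:7,Q:7):11,(((B:3,F:3):27/4,Z:39/4):73/12,J:95/6):13/6):5/6,(M:9,Y:9):59/6)
total length: 401/4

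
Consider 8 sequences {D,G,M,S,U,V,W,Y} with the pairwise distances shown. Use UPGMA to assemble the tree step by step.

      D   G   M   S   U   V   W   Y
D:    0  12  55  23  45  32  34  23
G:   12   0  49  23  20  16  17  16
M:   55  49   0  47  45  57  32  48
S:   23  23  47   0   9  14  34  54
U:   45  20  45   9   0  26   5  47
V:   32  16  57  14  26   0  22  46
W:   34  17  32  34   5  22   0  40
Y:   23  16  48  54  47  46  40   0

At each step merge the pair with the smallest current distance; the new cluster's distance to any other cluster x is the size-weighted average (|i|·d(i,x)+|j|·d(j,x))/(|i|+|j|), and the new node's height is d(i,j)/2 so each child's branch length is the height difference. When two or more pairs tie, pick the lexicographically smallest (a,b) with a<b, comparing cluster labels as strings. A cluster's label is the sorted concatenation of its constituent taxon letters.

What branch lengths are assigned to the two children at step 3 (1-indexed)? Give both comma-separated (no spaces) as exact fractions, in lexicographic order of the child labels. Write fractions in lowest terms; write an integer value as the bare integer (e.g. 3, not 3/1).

7,7

step 1: merge (U,W) at d=5; branch lengths U→5/2, W→5/2; new cluster UW
  updated: d(D,UW)=79/2, d(G,UW)=37/2, d(M,UW)=77/2, d(S,UW)=43/2, d(UW,V)=24, d(UW,Y)=87/2
step 2: merge (D,G) at d=12; branch lengths D→6, G→6; new cluster DG
  updated: d(DG,M)=52, d(DG,S)=23, d(DG,UW)=29, d(DG,V)=24, d(DG,Y)=39/2
step 3: merge (S,V) at d=14; branch lengths S→7, V→7; new cluster SV
  updated: d(DG,SV)=47/2, d(M,SV)=52, d(SV,UW)=91/4, d(SV,Y)=50
step 4: merge (DG,Y) at d=39/2; branch lengths DG→15/4, Y→39/4; new cluster DGY
  updated: d(DGY,M)=152/3, d(DGY,SV)=97/3, d(DGY,UW)=203/6
step 5: merge (SV,UW) at d=91/4; branch lengths SV→35/8, UW→71/8; new cluster SUVW
  updated: d(DGY,SUVW)=397/12, d(M,SUVW)=181/4
step 6: merge (DGY,SUVW) at d=397/12; branch lengths DGY→163/24, SUVW→31/6; new cluster DGSUVWY
  updated: d(DGSUVWY,M)=333/7
step 7: merge (DGSUVWY,M) at d=333/7; branch lengths DGSUVWY→1217/168, M→333/14; new cluster DGMSUVWY
final tree: ((((D:6,G:6):15/4,Y:39/4):163/24,((S:7,V:7):35/8,(U:5/2,W:5/2):71/8):31/6):1217/168,M:333/14)
total length: 4231/42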